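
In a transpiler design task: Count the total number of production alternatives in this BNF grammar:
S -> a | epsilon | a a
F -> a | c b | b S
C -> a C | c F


Counting alternatives per rule:
  S: 3 alternative(s)
  F: 3 alternative(s)
  C: 2 alternative(s)
Sum: 3 + 3 + 2 = 8

8


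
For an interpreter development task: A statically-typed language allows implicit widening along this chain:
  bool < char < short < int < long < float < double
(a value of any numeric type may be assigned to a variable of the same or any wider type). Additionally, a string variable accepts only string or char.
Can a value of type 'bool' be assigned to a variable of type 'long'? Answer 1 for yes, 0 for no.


Target variable type: long
Source value type: bool
Numeric ranks: bool=0, long=4
Widening allowed iff rank(source) <= rank(target): 0 <= 4? Yes
Result: 1

1


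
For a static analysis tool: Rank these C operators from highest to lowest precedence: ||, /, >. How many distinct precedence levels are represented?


Looking up precedence for each operator:
  || -> precedence 1
  / -> precedence 6
  > -> precedence 4
Sorted highest to lowest: /, >, ||
Distinct precedence values: [6, 4, 1]
Number of distinct levels: 3

3


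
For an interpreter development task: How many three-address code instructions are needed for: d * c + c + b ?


Expression: d * c + c + b
Generating three-address code (respecting * over +/- precedence):
  Instruction 1: t1 = d * c
  Instruction 2: t2 = t1 + c
  Instruction 3: t3 = t2 + b
Total instructions: 3

3


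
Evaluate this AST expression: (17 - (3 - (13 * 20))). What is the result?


Expression: (17 - (3 - (13 * 20)))
Evaluating step by step:
  13 * 20 = 260
  3 - 260 = -257
  17 - -257 = 274
Result: 274

274


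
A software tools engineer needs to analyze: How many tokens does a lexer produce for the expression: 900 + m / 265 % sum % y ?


Scanning '900 + m / 265 % sum % y'
Token 1: '900' -> integer_literal
Token 2: '+' -> operator
Token 3: 'm' -> identifier
Token 4: '/' -> operator
Token 5: '265' -> integer_literal
Token 6: '%' -> operator
Token 7: 'sum' -> identifier
Token 8: '%' -> operator
Token 9: 'y' -> identifier
Total tokens: 9

9


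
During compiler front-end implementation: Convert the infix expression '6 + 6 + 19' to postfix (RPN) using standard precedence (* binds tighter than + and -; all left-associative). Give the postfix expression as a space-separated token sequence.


Applying the shunting-yard algorithm:
  Operand 6 -> output
  Push '+' onto operator stack -> op-stack: [+]
  Operand 6 -> output
  See '+' (prec 1); top '+' (prec 1) >= it -> pop '+' to output
  Push '+' onto operator stack -> op-stack: [+]
  Operand 19 -> output
  End of input: pop '+' to output
Postfix result: 6 6 + 19 +

6 6 + 19 +


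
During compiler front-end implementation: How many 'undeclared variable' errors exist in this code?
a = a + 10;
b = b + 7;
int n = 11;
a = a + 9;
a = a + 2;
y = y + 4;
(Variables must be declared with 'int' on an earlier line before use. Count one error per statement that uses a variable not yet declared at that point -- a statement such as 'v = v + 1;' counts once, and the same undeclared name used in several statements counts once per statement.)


Scanning code line by line:
  Line 1: use 'a' -> ERROR (undeclared)
  Line 2: use 'b' -> ERROR (undeclared)
  Line 3: declare 'n' -> declared = ['n']
  Line 4: use 'a' -> ERROR (undeclared)
  Line 5: use 'a' -> ERROR (undeclared)
  Line 6: use 'y' -> ERROR (undeclared)
Total undeclared variable errors: 5

5


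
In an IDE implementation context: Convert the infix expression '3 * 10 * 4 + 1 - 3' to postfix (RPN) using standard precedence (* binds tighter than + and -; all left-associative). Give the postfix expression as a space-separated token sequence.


Applying the shunting-yard algorithm:
  Operand 3 -> output
  Push '*' onto operator stack -> op-stack: [*]
  Operand 10 -> output
  See '*' (prec 2); top '*' (prec 2) >= it -> pop '*' to output
  Push '*' onto operator stack -> op-stack: [*]
  Operand 4 -> output
  See '+' (prec 1); top '*' (prec 2) >= it -> pop '*' to output
  Push '+' onto operator stack -> op-stack: [+]
  Operand 1 -> output
  See '-' (prec 1); top '+' (prec 1) >= it -> pop '+' to output
  Push '-' onto operator stack -> op-stack: [-]
  Operand 3 -> output
  End of input: pop '-' to output
Postfix result: 3 10 * 4 * 1 + 3 -

3 10 * 4 * 1 + 3 -


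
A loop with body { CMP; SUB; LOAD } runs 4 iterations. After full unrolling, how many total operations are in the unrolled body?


Loop body operations: CMP, SUB, LOAD (3 ops per iteration)
Unrolling 4 iterations:
  Iteration 1: CMP, SUB, LOAD (3 ops)
  Iteration 2: CMP, SUB, LOAD (3 ops)
  Iteration 3: CMP, SUB, LOAD (3 ops)
  Iteration 4: CMP, SUB, LOAD (3 ops)
Total: 4 iterations * 3 ops/iter = 12 operations

12


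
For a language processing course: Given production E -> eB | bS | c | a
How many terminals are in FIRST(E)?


Production: E -> eB | bS | c | a
Examining each alternative for leading terminals:
  E -> eB : first terminal = 'e'
  E -> bS : first terminal = 'b'
  E -> c : first terminal = 'c'
  E -> a : first terminal = 'a'
FIRST(E) = {a, b, c, e}
Count: 4

4


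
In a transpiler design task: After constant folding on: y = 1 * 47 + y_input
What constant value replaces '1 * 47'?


Identifying constant sub-expression:
  Original: y = 1 * 47 + y_input
  1 and 47 are both compile-time constants
  Evaluating: 1 * 47 = 47
  After folding: y = 47 + y_input

47


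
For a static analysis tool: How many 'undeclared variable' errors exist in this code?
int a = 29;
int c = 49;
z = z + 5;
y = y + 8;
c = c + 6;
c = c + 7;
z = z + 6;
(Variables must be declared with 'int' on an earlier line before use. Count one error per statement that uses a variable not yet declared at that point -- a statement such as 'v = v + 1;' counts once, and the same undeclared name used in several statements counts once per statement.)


Scanning code line by line:
  Line 1: declare 'a' -> declared = ['a']
  Line 2: declare 'c' -> declared = ['a', 'c']
  Line 3: use 'z' -> ERROR (undeclared)
  Line 4: use 'y' -> ERROR (undeclared)
  Line 5: use 'c' -> OK (declared)
  Line 6: use 'c' -> OK (declared)
  Line 7: use 'z' -> ERROR (undeclared)
Total undeclared variable errors: 3

3


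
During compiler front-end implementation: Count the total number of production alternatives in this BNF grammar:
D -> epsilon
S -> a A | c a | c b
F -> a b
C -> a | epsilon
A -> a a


Counting alternatives per rule:
  D: 1 alternative(s)
  S: 3 alternative(s)
  F: 1 alternative(s)
  C: 2 alternative(s)
  A: 1 alternative(s)
Sum: 1 + 3 + 1 + 2 + 1 = 8

8


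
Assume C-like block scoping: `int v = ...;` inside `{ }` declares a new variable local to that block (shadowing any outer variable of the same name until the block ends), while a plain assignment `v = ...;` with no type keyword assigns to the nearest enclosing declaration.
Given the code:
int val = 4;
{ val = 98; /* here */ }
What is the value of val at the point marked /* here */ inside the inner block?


Analyzing scoping rules:
Outer scope: declares val = 4
Inner block: 'val = 98;' has no type keyword, so it is an assignment to the outer val (no shadowing)
Inside the block, after the assignment -> 98
Result: 98

98


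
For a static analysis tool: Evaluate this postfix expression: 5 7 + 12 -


Processing tokens left to right:
Push 5, Push 7
Pop 5 and 7, compute 5 + 7 = 12, push 12
Push 12
Pop 12 and 12, compute 12 - 12 = 0, push 0
Stack result: 0

0


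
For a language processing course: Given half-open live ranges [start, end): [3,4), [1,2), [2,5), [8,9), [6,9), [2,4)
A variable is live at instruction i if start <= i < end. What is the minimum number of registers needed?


Live ranges:
  Var0: [3, 4)
  Var1: [1, 2)
  Var2: [2, 5)
  Var3: [8, 9)
  Var4: [6, 9)
  Var5: [2, 4)
Sweep-line events (position, delta, active):
  pos=1 start -> active=1
  pos=2 end -> active=0
  pos=2 start -> active=1
  pos=2 start -> active=2
  pos=3 start -> active=3
  pos=4 end -> active=2
  pos=4 end -> active=1
  pos=5 end -> active=0
  pos=6 start -> active=1
  pos=8 start -> active=2
  pos=9 end -> active=1
  pos=9 end -> active=0
Maximum simultaneous active: 3
Minimum registers needed: 3

3


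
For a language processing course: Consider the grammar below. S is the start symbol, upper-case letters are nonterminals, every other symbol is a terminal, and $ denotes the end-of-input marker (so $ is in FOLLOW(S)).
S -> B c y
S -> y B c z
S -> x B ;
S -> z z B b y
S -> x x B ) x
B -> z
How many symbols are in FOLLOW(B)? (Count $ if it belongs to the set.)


S is the start symbol and does not occur in any rule body, so FOLLOW(S) = {$}.
Examining every occurrence of B in a rule body:
  S -> B c y : B is followed by terminal 'c' -> add 'c'
  S -> y B c z : B is followed by terminal 'c' -> add 'c' (already in the set)
  S -> x B ; : B is followed by terminal ';' -> add ';'
  S -> z z B b y : B is followed by terminal 'b' -> add 'b'
  S -> x x B ) x : B is followed by terminal ')' -> add ')'
  B -> z : B does not occur in the body -> contributes nothing
FOLLOW(B) = {), ;, b, c}
Count: 4

4


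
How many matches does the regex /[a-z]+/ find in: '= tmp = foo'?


Pattern: /[a-z]+/ (identifiers)
Input: '= tmp = foo'
Scanning for matches:
  Match 1: 'tmp'
  Match 2: 'foo'
Total matches: 2

2


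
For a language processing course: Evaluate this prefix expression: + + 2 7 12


Parsing prefix expression: + + 2 7 12
Step 1: Innermost operation '+ 2 7'
  2 + 7 = 9
Step 2: Outer operation '+ [9] 12'
  9 + 12 = 21

21


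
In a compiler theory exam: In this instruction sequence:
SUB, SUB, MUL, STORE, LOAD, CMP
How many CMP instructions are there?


Scanning instruction sequence for CMP:
  Position 1: SUB
  Position 2: SUB
  Position 3: MUL
  Position 4: STORE
  Position 5: LOAD
  Position 6: CMP <- MATCH
Matches at positions: [6]
Total CMP count: 1

1


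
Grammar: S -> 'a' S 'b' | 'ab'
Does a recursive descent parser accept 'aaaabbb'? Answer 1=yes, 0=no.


Grammar accepts strings of the form a^n b^n (n >= 1)
Word: 'aaaabbb'
Counting: 4 a's and 3 b's
Check: 4 == 3? No
Mismatch: a-count != b-count
Rejected

0


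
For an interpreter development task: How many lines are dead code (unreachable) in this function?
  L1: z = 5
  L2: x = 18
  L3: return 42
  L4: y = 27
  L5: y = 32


Analyzing control flow:
  L1: reachable (before return)
  L2: reachable (before return)
  L3: reachable (return statement)
  L4: DEAD (after return at L3)
  L5: DEAD (after return at L3)
Return at L3, total lines = 5
Dead lines: L4 through L5
Count: 2

2


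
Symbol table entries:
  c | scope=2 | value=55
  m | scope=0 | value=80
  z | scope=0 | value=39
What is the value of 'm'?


Searching symbol table for 'm':
  c | scope=2 | value=55
  m | scope=0 | value=80 <- MATCH
  z | scope=0 | value=39
Found 'm' at scope 0 with value 80

80


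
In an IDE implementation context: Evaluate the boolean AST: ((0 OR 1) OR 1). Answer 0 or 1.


Step 1: Evaluate inner node
  0 OR 1 = 1
Step 2: Evaluate root node
  1 OR 1 = 1

1


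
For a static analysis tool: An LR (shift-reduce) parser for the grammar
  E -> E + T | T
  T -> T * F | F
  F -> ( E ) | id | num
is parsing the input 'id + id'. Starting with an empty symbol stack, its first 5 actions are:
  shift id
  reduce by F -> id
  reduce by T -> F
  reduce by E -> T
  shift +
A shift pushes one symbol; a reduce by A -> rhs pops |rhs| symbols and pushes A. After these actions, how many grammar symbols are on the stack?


Tracking the symbol stack through each action:
  Action 1: shift 'id' : push -> stack = [id] (size 1)
  Action 2: reduce by F -> id : pop 1, push F -> stack = [F] (size 1)
  Action 3: reduce by T -> F : pop 1, push T -> stack = [T] (size 1)
  Action 4: reduce by E -> T : pop 1, push E -> stack = [E] (size 1)
  Action 5: shift '+' : push -> stack = [E, +] (size 2)
Final stack size: 2

2


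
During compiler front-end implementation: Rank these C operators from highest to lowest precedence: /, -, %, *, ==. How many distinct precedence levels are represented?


Looking up precedence for each operator:
  / -> precedence 6
  - -> precedence 5
  % -> precedence 6
  * -> precedence 6
  == -> precedence 3
Sorted highest to lowest: /, %, *, -, ==
Distinct precedence values: [6, 5, 3]
Number of distinct levels: 3

3


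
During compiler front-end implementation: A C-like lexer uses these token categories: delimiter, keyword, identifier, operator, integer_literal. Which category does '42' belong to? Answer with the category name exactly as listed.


Token: '42'
Checking categories:
  identifier: no
  integer_literal: YES
  operator: no
  keyword: no
  delimiter: no
Category: integer_literal

integer_literal


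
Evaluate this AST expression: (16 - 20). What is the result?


Expression: (16 - 20)
Evaluating step by step:
  16 - 20 = -4
Result: -4

-4


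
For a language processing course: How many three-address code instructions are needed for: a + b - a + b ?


Expression: a + b - a + b
Generating three-address code (respecting * over +/- precedence):
  Instruction 1: t1 = a + b
  Instruction 2: t2 = t1 - a
  Instruction 3: t3 = t2 + b
Total instructions: 3

3


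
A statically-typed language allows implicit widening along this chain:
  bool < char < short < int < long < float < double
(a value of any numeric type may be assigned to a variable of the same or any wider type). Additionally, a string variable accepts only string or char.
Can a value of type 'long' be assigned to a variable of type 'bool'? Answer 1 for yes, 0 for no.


Target variable type: bool
Source value type: long
Numeric ranks: long=4, bool=0
Widening allowed iff rank(source) <= rank(target): 4 <= 0? No
Result: 0

0


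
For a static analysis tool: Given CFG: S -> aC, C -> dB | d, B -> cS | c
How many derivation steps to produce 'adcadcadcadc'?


Grammar: S -> aC, C -> dB | d, B -> cS | c
Deriving 'adcadcadcadc':
Step 1: S -> aC => aC
Step 2: C -> dB => adB
Step 3: B -> cS => adcS
Step 4: S -> aC => adcaC
Step 5: C -> dB => adcadB
Step 6: B -> cS => adcadcS
Step 7: S -> aC => adcadcaC
Step 8: C -> dB => adcadcadB
Step 9: B -> cS => adcadcadcS
Step 10: S -> aC => adcadcadcaC
Step 11: C -> dB => adcadcadcadB
Step 12: B -> c => adcadcadcadc
Total derivation steps: 12

12


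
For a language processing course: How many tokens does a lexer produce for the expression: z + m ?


Scanning 'z + m'
Token 1: 'z' -> identifier
Token 2: '+' -> operator
Token 3: 'm' -> identifier
Total tokens: 3

3


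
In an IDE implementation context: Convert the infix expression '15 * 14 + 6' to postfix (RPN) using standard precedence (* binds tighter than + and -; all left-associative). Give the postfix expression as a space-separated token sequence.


Applying the shunting-yard algorithm:
  Operand 15 -> output
  Push '*' onto operator stack -> op-stack: [*]
  Operand 14 -> output
  See '+' (prec 1); top '*' (prec 2) >= it -> pop '*' to output
  Push '+' onto operator stack -> op-stack: [+]
  Operand 6 -> output
  End of input: pop '+' to output
Postfix result: 15 14 * 6 +

15 14 * 6 +


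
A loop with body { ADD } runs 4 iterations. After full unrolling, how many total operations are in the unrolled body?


Loop body operations: ADD (1 op per iteration)
Unrolling 4 iterations:
  Iteration 1: ADD (1 ops)
  Iteration 2: ADD (1 ops)
  Iteration 3: ADD (1 ops)
  Iteration 4: ADD (1 ops)
Total: 4 iterations * 1 ops/iter = 4 operations

4


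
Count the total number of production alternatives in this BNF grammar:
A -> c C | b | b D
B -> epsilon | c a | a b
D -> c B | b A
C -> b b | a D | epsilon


Counting alternatives per rule:
  A: 3 alternative(s)
  B: 3 alternative(s)
  D: 2 alternative(s)
  C: 3 alternative(s)
Sum: 3 + 3 + 2 + 3 = 11

11


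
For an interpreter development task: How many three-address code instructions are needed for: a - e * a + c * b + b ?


Expression: a - e * a + c * b + b
Generating three-address code (respecting * over +/- precedence):
  Instruction 1: t1 = e * a
  Instruction 2: t2 = c * b
  Instruction 3: t3 = a - t1
  Instruction 4: t4 = t3 + t2
  Instruction 5: t5 = t4 + b
Total instructions: 5

5


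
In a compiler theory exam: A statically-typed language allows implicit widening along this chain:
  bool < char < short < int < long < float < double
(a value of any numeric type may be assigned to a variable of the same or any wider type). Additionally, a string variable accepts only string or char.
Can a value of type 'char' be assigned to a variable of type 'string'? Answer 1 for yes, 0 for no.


Target variable type: string
Source value type: char
Rule: string accepts only {string, char}
  source 'char' in {string, char}? Yes
Result: 1

1


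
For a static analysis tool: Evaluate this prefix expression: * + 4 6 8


Parsing prefix expression: * + 4 6 8
Step 1: Innermost operation '+ 4 6'
  4 + 6 = 10
Step 2: Outer operation '* [10] 8'
  10 * 8 = 80

80


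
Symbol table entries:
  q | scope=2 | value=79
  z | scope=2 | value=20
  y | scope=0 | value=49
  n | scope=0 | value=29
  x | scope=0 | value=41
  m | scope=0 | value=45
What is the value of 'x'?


Searching symbol table for 'x':
  q | scope=2 | value=79
  z | scope=2 | value=20
  y | scope=0 | value=49
  n | scope=0 | value=29
  x | scope=0 | value=41 <- MATCH
  m | scope=0 | value=45
Found 'x' at scope 0 with value 41

41


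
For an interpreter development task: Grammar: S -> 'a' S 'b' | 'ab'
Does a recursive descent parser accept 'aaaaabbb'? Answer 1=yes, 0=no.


Grammar accepts strings of the form a^n b^n (n >= 1)
Word: 'aaaaabbb'
Counting: 5 a's and 3 b's
Check: 5 == 3? No
Mismatch: a-count != b-count
Rejected

0


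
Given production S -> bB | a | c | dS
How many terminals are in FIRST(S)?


Production: S -> bB | a | c | dS
Examining each alternative for leading terminals:
  S -> bB : first terminal = 'b'
  S -> a : first terminal = 'a'
  S -> c : first terminal = 'c'
  S -> dS : first terminal = 'd'
FIRST(S) = {a, b, c, d}
Count: 4

4


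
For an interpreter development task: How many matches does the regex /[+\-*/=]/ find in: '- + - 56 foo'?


Pattern: /[+\-*/=]/ (operators)
Input: '- + - 56 foo'
Scanning for matches:
  Match 1: '-'
  Match 2: '+'
  Match 3: '-'
Total matches: 3

3


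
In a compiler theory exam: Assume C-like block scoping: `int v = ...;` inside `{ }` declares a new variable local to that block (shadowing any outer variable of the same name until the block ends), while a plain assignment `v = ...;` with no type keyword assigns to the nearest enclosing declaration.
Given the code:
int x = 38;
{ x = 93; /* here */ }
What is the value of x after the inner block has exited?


Analyzing scoping rules:
Outer scope: declares x = 38
Inner block: 'x = 93;' has no type keyword, so it is an assignment to the outer x (no shadowing)
The assignment changed the outer variable itself, so the new value persists after the block -> 93
Result: 93

93


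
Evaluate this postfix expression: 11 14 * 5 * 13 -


Processing tokens left to right:
Push 11, Push 14
Pop 11 and 14, compute 11 * 14 = 154, push 154
Push 5
Pop 154 and 5, compute 154 * 5 = 770, push 770
Push 13
Pop 770 and 13, compute 770 - 13 = 757, push 757
Stack result: 757

757


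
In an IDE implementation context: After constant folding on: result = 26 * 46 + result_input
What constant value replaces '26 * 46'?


Identifying constant sub-expression:
  Original: result = 26 * 46 + result_input
  26 and 46 are both compile-time constants
  Evaluating: 26 * 46 = 1196
  After folding: result = 1196 + result_input

1196


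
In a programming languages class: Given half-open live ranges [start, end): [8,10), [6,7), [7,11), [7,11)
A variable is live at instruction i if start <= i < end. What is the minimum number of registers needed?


Live ranges:
  Var0: [8, 10)
  Var1: [6, 7)
  Var2: [7, 11)
  Var3: [7, 11)
Sweep-line events (position, delta, active):
  pos=6 start -> active=1
  pos=7 end -> active=0
  pos=7 start -> active=1
  pos=7 start -> active=2
  pos=8 start -> active=3
  pos=10 end -> active=2
  pos=11 end -> active=1
  pos=11 end -> active=0
Maximum simultaneous active: 3
Minimum registers needed: 3

3


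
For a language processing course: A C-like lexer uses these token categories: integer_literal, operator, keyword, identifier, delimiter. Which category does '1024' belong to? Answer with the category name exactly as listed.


Token: '1024'
Checking categories:
  identifier: no
  integer_literal: YES
  operator: no
  keyword: no
  delimiter: no
Category: integer_literal

integer_literal


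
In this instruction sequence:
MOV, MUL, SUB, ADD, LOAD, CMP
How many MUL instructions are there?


Scanning instruction sequence for MUL:
  Position 1: MOV
  Position 2: MUL <- MATCH
  Position 3: SUB
  Position 4: ADD
  Position 5: LOAD
  Position 6: CMP
Matches at positions: [2]
Total MUL count: 1

1


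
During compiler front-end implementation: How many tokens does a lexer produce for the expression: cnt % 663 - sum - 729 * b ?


Scanning 'cnt % 663 - sum - 729 * b'
Token 1: 'cnt' -> identifier
Token 2: '%' -> operator
Token 3: '663' -> integer_literal
Token 4: '-' -> operator
Token 5: 'sum' -> identifier
Token 6: '-' -> operator
Token 7: '729' -> integer_literal
Token 8: '*' -> operator
Token 9: 'b' -> identifier
Total tokens: 9

9


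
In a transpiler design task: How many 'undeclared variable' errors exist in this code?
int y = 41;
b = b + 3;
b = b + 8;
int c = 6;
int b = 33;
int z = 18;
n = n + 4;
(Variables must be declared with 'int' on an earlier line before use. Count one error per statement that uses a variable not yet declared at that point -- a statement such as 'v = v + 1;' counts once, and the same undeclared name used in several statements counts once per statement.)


Scanning code line by line:
  Line 1: declare 'y' -> declared = ['y']
  Line 2: use 'b' -> ERROR (undeclared)
  Line 3: use 'b' -> ERROR (undeclared)
  Line 4: declare 'c' -> declared = ['c', 'y']
  Line 5: declare 'b' -> declared = ['b', 'c', 'y']
  Line 6: declare 'z' -> declared = ['b', 'c', 'y', 'z']
  Line 7: use 'n' -> ERROR (undeclared)
Total undeclared variable errors: 3

3


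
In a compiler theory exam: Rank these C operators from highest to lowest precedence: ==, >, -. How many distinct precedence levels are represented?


Looking up precedence for each operator:
  == -> precedence 3
  > -> precedence 4
  - -> precedence 5
Sorted highest to lowest: -, >, ==
Distinct precedence values: [5, 4, 3]
Number of distinct levels: 3

3


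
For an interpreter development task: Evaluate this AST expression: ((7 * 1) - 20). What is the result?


Expression: ((7 * 1) - 20)
Evaluating step by step:
  7 * 1 = 7
  7 - 20 = -13
Result: -13

-13


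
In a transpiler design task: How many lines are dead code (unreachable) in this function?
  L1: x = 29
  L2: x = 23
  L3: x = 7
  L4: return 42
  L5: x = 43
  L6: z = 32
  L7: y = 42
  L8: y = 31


Analyzing control flow:
  L1: reachable (before return)
  L2: reachable (before return)
  L3: reachable (before return)
  L4: reachable (return statement)
  L5: DEAD (after return at L4)
  L6: DEAD (after return at L4)
  L7: DEAD (after return at L4)
  L8: DEAD (after return at L4)
Return at L4, total lines = 8
Dead lines: L5 through L8
Count: 4

4


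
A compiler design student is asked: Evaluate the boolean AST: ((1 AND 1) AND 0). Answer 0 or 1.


Step 1: Evaluate inner node
  1 AND 1 = 1
Step 2: Evaluate root node
  1 AND 0 = 0

0


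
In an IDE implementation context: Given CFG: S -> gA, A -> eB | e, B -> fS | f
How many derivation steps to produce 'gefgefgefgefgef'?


Grammar: S -> gA, A -> eB | e, B -> fS | f
Deriving 'gefgefgefgefgef':
Step 1: S -> gA => gA
Step 2: A -> eB => geB
Step 3: B -> fS => gefS
Step 4: S -> gA => gefgA
Step 5: A -> eB => gefgeB
Step 6: B -> fS => gefgefS
Step 7: S -> gA => gefgefgA
Step 8: A -> eB => gefgefgeB
Step 9: B -> fS => gefgefgefS
Step 10: S -> gA => gefgefgefgA
Step 11: A -> eB => gefgefgefgeB
Step 12: B -> fS => gefgefgefgefS
Step 13: S -> gA => gefgefgefgefgA
Step 14: A -> eB => gefgefgefgefgeB
Step 15: B -> f => gefgefgefgefgef
Total derivation steps: 15

15


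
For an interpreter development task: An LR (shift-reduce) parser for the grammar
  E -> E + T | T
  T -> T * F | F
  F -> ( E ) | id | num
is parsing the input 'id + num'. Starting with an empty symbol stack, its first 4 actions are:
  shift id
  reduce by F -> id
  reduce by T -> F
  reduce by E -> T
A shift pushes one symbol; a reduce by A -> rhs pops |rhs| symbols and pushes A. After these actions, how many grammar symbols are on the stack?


Tracking the symbol stack through each action:
  Action 1: shift 'id' : push -> stack = [id] (size 1)
  Action 2: reduce by F -> id : pop 1, push F -> stack = [F] (size 1)
  Action 3: reduce by T -> F : pop 1, push T -> stack = [T] (size 1)
  Action 4: reduce by E -> T : pop 1, push E -> stack = [E] (size 1)
Final stack size: 1

1


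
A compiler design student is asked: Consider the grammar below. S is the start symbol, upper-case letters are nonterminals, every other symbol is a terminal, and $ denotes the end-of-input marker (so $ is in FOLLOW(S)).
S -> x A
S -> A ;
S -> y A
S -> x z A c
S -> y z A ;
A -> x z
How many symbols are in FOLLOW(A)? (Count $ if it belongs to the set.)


S is the start symbol and does not occur in any rule body, so FOLLOW(S) = {$}.
Examining every occurrence of A in a rule body:
  S -> x A : A is at the right end -> add FOLLOW(S) = {$}
  S -> A ; : A is followed by terminal ';' -> add ';'
  S -> y A : A is at the right end -> add FOLLOW(S) = {$} (already in the set)
  S -> x z A c : A is followed by terminal 'c' -> add 'c'
  S -> y z A ; : A is followed by terminal ';' -> add ';' (already in the set)
  A -> x z : A does not occur in the body -> contributes nothing
FOLLOW(A) = {;, c, $}
Count: 3

3


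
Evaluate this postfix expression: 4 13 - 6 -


Processing tokens left to right:
Push 4, Push 13
Pop 4 and 13, compute 4 - 13 = -9, push -9
Push 6
Pop -9 and 6, compute -9 - 6 = -15, push -15
Stack result: -15

-15


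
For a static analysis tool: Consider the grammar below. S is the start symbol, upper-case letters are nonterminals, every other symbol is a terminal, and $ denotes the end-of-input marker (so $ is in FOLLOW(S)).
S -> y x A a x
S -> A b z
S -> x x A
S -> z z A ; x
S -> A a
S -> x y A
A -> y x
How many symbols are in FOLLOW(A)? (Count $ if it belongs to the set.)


S is the start symbol and does not occur in any rule body, so FOLLOW(S) = {$}.
Examining every occurrence of A in a rule body:
  S -> y x A a x : A is followed by terminal 'a' -> add 'a'
  S -> A b z : A is followed by terminal 'b' -> add 'b'
  S -> x x A : A is at the right end -> add FOLLOW(S) = {$}
  S -> z z A ; x : A is followed by terminal ';' -> add ';'
  S -> A a : A is followed by terminal 'a' -> add 'a' (already in the set)
  S -> x y A : A is at the right end -> add FOLLOW(S) = {$} (already in the set)
  A -> y x : A does not occur in the body -> contributes nothing
FOLLOW(A) = {;, a, b, $}
Count: 4

4


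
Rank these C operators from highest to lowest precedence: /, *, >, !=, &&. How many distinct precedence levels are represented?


Looking up precedence for each operator:
  / -> precedence 6
  * -> precedence 6
  > -> precedence 4
  != -> precedence 3
  && -> precedence 2
Sorted highest to lowest: /, *, >, !=, &&
Distinct precedence values: [6, 4, 3, 2]
Number of distinct levels: 4

4


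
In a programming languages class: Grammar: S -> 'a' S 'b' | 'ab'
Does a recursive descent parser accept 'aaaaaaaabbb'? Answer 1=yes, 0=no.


Grammar accepts strings of the form a^n b^n (n >= 1)
Word: 'aaaaaaaabbb'
Counting: 8 a's and 3 b's
Check: 8 == 3? No
Mismatch: a-count != b-count
Rejected

0


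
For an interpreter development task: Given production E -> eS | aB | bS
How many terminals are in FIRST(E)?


Production: E -> eS | aB | bS
Examining each alternative for leading terminals:
  E -> eS : first terminal = 'e'
  E -> aB : first terminal = 'a'
  E -> bS : first terminal = 'b'
FIRST(E) = {a, b, e}
Count: 3

3


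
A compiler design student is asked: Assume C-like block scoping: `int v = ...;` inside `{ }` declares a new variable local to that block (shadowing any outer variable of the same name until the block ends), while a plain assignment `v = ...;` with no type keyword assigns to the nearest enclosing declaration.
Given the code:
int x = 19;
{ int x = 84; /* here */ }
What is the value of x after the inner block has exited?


Analyzing scoping rules:
Outer scope: declares x = 19
Inner block: 'int x = 84;' declares a NEW x that shadows the outer one
When the block exits the inner x goes out of scope; the outer x was never modified -> 19
Result: 19

19


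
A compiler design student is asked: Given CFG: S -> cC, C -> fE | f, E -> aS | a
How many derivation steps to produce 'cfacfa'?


Grammar: S -> cC, C -> fE | f, E -> aS | a
Deriving 'cfacfa':
Step 1: S -> cC => cC
Step 2: C -> fE => cfE
Step 3: E -> aS => cfaS
Step 4: S -> cC => cfacC
Step 5: C -> fE => cfacfE
Step 6: E -> a => cfacfa
Total derivation steps: 6

6


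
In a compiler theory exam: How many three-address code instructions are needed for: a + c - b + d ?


Expression: a + c - b + d
Generating three-address code (respecting * over +/- precedence):
  Instruction 1: t1 = a + c
  Instruction 2: t2 = t1 - b
  Instruction 3: t3 = t2 + d
Total instructions: 3

3


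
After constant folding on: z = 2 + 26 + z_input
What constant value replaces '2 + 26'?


Identifying constant sub-expression:
  Original: z = 2 + 26 + z_input
  2 and 26 are both compile-time constants
  Evaluating: 2 + 26 = 28
  After folding: z = 28 + z_input

28


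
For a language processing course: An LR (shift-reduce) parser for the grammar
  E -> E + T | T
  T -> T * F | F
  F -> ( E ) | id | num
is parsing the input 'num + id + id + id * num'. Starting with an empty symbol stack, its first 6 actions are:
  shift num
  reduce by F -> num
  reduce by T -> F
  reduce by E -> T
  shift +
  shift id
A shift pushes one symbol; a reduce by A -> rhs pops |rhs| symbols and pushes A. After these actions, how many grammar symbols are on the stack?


Tracking the symbol stack through each action:
  Action 1: shift 'num' : push -> stack = [num] (size 1)
  Action 2: reduce by F -> num : pop 1, push F -> stack = [F] (size 1)
  Action 3: reduce by T -> F : pop 1, push T -> stack = [T] (size 1)
  Action 4: reduce by E -> T : pop 1, push E -> stack = [E] (size 1)
  Action 5: shift '+' : push -> stack = [E, +] (size 2)
  Action 6: shift 'id' : push -> stack = [E, +, id] (size 3)
Final stack size: 3

3


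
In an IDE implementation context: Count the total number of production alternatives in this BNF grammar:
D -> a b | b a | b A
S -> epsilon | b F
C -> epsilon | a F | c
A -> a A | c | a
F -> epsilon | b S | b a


Counting alternatives per rule:
  D: 3 alternative(s)
  S: 2 alternative(s)
  C: 3 alternative(s)
  A: 3 alternative(s)
  F: 3 alternative(s)
Sum: 3 + 2 + 3 + 3 + 3 = 14

14


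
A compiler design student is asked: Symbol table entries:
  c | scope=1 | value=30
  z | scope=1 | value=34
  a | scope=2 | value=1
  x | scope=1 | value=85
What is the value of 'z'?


Searching symbol table for 'z':
  c | scope=1 | value=30
  z | scope=1 | value=34 <- MATCH
  a | scope=2 | value=1
  x | scope=1 | value=85
Found 'z' at scope 1 with value 34

34


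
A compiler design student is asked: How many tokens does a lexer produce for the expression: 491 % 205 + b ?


Scanning '491 % 205 + b'
Token 1: '491' -> integer_literal
Token 2: '%' -> operator
Token 3: '205' -> integer_literal
Token 4: '+' -> operator
Token 5: 'b' -> identifier
Total tokens: 5

5


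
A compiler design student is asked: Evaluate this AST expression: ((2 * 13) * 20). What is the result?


Expression: ((2 * 13) * 20)
Evaluating step by step:
  2 * 13 = 26
  26 * 20 = 520
Result: 520

520


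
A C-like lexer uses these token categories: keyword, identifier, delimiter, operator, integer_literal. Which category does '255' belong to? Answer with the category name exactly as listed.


Token: '255'
Checking categories:
  identifier: no
  integer_literal: YES
  operator: no
  keyword: no
  delimiter: no
Category: integer_literal

integer_literal


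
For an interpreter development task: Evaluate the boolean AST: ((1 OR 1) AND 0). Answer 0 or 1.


Step 1: Evaluate inner node
  1 OR 1 = 1
Step 2: Evaluate root node
  1 AND 0 = 0

0


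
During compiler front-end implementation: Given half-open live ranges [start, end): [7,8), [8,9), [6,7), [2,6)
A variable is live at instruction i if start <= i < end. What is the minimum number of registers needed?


Live ranges:
  Var0: [7, 8)
  Var1: [8, 9)
  Var2: [6, 7)
  Var3: [2, 6)
Sweep-line events (position, delta, active):
  pos=2 start -> active=1
  pos=6 end -> active=0
  pos=6 start -> active=1
  pos=7 end -> active=0
  pos=7 start -> active=1
  pos=8 end -> active=0
  pos=8 start -> active=1
  pos=9 end -> active=0
Maximum simultaneous active: 1
Minimum registers needed: 1

1


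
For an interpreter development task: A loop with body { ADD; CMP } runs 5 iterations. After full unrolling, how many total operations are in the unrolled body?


Loop body operations: ADD, CMP (2 ops per iteration)
Unrolling 5 iterations:
  Iteration 1: ADD, CMP (2 ops)
  Iteration 2: ADD, CMP (2 ops)
  Iteration 3: ADD, CMP (2 ops)
  Iteration 4: ADD, CMP (2 ops)
  Iteration 5: ADD, CMP (2 ops)
Total: 5 iterations * 2 ops/iter = 10 operations

10


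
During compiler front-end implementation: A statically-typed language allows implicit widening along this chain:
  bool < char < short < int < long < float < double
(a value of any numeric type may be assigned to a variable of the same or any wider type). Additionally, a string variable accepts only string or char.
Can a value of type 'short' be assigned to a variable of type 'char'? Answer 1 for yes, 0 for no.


Target variable type: char
Source value type: short
Numeric ranks: short=2, char=1
Widening allowed iff rank(source) <= rank(target): 2 <= 1? No
Result: 0

0


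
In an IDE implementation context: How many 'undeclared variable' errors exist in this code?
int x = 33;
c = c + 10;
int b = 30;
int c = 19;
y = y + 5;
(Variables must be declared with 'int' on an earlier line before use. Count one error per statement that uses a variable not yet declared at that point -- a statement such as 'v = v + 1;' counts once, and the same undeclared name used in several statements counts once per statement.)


Scanning code line by line:
  Line 1: declare 'x' -> declared = ['x']
  Line 2: use 'c' -> ERROR (undeclared)
  Line 3: declare 'b' -> declared = ['b', 'x']
  Line 4: declare 'c' -> declared = ['b', 'c', 'x']
  Line 5: use 'y' -> ERROR (undeclared)
Total undeclared variable errors: 2

2


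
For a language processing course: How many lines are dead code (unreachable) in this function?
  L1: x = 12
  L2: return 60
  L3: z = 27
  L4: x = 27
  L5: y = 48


Analyzing control flow:
  L1: reachable (before return)
  L2: reachable (return statement)
  L3: DEAD (after return at L2)
  L4: DEAD (after return at L2)
  L5: DEAD (after return at L2)
Return at L2, total lines = 5
Dead lines: L3 through L5
Count: 3

3


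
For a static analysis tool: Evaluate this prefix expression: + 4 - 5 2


Parsing prefix expression: + 4 - 5 2
Step 1: Innermost operation '- 5 2'
  5 - 2 = 3
Step 2: Outer operation '+ 4 [3]'
  4 + 3 = 7

7


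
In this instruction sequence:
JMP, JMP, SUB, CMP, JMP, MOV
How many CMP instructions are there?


Scanning instruction sequence for CMP:
  Position 1: JMP
  Position 2: JMP
  Position 3: SUB
  Position 4: CMP <- MATCH
  Position 5: JMP
  Position 6: MOV
Matches at positions: [4]
Total CMP count: 1

1


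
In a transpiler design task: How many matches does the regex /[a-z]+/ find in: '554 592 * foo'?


Pattern: /[a-z]+/ (identifiers)
Input: '554 592 * foo'
Scanning for matches:
  Match 1: 'foo'
Total matches: 1

1


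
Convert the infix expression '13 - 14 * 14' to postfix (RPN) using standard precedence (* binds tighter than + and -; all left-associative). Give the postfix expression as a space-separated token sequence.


Applying the shunting-yard algorithm:
  Operand 13 -> output
  Push '-' onto operator stack -> op-stack: [-]
  Operand 14 -> output
  Push '*' onto operator stack -> op-stack: [-, *]
  Operand 14 -> output
  End of input: pop '*' to output
  End of input: pop '-' to output
Postfix result: 13 14 14 * -

13 14 14 * -


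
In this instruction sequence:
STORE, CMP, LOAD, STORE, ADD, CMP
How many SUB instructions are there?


Scanning instruction sequence for SUB:
  Position 1: STORE
  Position 2: CMP
  Position 3: LOAD
  Position 4: STORE
  Position 5: ADD
  Position 6: CMP
Matches at positions: []
Total SUB count: 0

0


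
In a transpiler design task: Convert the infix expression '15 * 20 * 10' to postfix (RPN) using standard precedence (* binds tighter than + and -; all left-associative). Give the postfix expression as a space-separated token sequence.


Applying the shunting-yard algorithm:
  Operand 15 -> output
  Push '*' onto operator stack -> op-stack: [*]
  Operand 20 -> output
  See '*' (prec 2); top '*' (prec 2) >= it -> pop '*' to output
  Push '*' onto operator stack -> op-stack: [*]
  Operand 10 -> output
  End of input: pop '*' to output
Postfix result: 15 20 * 10 *

15 20 * 10 *


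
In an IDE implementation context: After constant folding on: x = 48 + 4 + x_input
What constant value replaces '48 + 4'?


Identifying constant sub-expression:
  Original: x = 48 + 4 + x_input
  48 and 4 are both compile-time constants
  Evaluating: 48 + 4 = 52
  After folding: x = 52 + x_input

52


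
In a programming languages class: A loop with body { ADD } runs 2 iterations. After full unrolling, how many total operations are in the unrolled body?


Loop body operations: ADD (1 op per iteration)
Unrolling 2 iterations:
  Iteration 1: ADD (1 ops)
  Iteration 2: ADD (1 ops)
Total: 2 iterations * 1 ops/iter = 2 operations

2


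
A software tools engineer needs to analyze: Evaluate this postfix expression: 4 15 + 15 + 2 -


Processing tokens left to right:
Push 4, Push 15
Pop 4 and 15, compute 4 + 15 = 19, push 19
Push 15
Pop 19 and 15, compute 19 + 15 = 34, push 34
Push 2
Pop 34 and 2, compute 34 - 2 = 32, push 32
Stack result: 32

32


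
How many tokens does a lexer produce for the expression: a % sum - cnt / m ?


Scanning 'a % sum - cnt / m'
Token 1: 'a' -> identifier
Token 2: '%' -> operator
Token 3: 'sum' -> identifier
Token 4: '-' -> operator
Token 5: 'cnt' -> identifier
Token 6: '/' -> operator
Token 7: 'm' -> identifier
Total tokens: 7

7


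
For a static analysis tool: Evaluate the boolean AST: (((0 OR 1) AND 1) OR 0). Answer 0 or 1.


Step 1: Evaluate inner node
  0 OR 1 = 1
Step 2: Evaluate next node
  1 AND 1 = 1
Step 3: Evaluate root node
  1 OR 0 = 1

1


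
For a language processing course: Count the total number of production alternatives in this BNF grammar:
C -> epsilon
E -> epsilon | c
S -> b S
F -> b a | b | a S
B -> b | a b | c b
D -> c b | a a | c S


Counting alternatives per rule:
  C: 1 alternative(s)
  E: 2 alternative(s)
  S: 1 alternative(s)
  F: 3 alternative(s)
  B: 3 alternative(s)
  D: 3 alternative(s)
Sum: 1 + 2 + 1 + 3 + 3 + 3 = 13

13


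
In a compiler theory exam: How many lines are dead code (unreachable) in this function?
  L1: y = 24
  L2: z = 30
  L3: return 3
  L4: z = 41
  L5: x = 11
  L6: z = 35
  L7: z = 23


Analyzing control flow:
  L1: reachable (before return)
  L2: reachable (before return)
  L3: reachable (return statement)
  L4: DEAD (after return at L3)
  L5: DEAD (after return at L3)
  L6: DEAD (after return at L3)
  L7: DEAD (after return at L3)
Return at L3, total lines = 7
Dead lines: L4 through L7
Count: 4

4
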